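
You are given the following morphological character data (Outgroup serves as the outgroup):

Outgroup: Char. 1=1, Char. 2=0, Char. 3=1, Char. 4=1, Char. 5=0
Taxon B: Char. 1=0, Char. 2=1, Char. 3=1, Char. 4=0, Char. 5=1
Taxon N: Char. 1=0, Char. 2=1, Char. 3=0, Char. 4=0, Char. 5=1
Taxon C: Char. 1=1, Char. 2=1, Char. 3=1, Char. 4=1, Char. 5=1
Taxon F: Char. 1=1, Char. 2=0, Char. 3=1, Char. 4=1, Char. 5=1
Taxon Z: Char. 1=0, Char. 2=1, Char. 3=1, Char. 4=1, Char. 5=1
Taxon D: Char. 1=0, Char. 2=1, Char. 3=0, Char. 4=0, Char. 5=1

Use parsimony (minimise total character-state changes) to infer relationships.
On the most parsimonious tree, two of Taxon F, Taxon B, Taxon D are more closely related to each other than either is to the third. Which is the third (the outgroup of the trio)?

Character polarity is set by the outgroup: the derived state is whichever differs from the outgroup's state, so for Char. 1, Char. 3, Char. 4 the derived state is '0', and for the remaining characters it is '1'.
Only Taxon B, Taxon D, Taxon N, and Taxon Z show the derived state '0' for Char. 1, supporting them as a clade.
Char. 2: derived state '1' in Taxon B, Taxon C, Taxon D, Taxon N, and Taxon Z only — synapomorphy for {Taxon B, Taxon C, Taxon D, Taxon N, Taxon Z}.
Char. 3: derived state '0' in Taxon D and Taxon N only — synapomorphy for {Taxon D, Taxon N}.
Char. 4: derived state '0' in Taxon B, Taxon D, and Taxon N only — synapomorphy for {Taxon B, Taxon D, Taxon N}.
All ingroup taxa share the derived state '1' for Char. 5; it defines the ingroup but does not resolve relationships within it.
Most parsimonious ingroup topology: ((((Taxon B,(Taxon N,Taxon D)),Taxon Z),Taxon C),Taxon F).
Taxon B and Taxon D share a more recent common ancestor with each other than either does with Taxon F, so Taxon F is the least closely related of the three.

Taxon F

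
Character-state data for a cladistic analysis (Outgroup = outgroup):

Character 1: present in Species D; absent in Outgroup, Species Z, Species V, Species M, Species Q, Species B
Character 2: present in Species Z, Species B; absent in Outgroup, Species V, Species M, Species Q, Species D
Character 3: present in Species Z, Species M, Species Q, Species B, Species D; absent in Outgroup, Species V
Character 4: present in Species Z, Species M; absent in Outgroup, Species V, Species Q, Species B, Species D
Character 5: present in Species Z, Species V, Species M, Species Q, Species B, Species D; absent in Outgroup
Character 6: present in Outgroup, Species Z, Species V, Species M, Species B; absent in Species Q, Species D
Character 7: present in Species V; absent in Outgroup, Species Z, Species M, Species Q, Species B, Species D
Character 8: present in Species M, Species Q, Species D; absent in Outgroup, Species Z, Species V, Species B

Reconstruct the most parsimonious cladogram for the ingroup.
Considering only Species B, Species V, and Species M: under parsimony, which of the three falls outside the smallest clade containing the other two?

Character polarity is set by the outgroup: the derived state is whichever differs from the outgroup's state, so for Character 6 the derived state is 'absent', and for the remaining characters it is 'present'.
Character 1: derived state 'present' in Species D only — an autapomorphy, so it tells us nothing about relationships among taxa.
Only Species B and Species Z show the derived state 'present' for Character 2, supporting them as a clade.
Only Species B, Species D, Species M, Species Q, and Species Z show the derived state 'present' for Character 3, supporting them as a clade.
Character 4 groups Species M and Species Z, which is incompatible with the clades supported by the remaining characters; treating it as convergent (homoplasy) costs fewer steps than any alternative tree.
All ingroup taxa share the derived state 'present' for Character 5; it defines the ingroup but does not resolve relationships within it.
Character 6 (derived state 'absent') is shared by Species D and Species Q — a synapomorphy uniting that clade.
Character 7: derived state 'present' in Species V only — an autapomorphy, so it tells us nothing about relationships among taxa.
Character 8: derived state 'present' in Species D, Species M, and Species Q only — synapomorphy for {Species D, Species M, Species Q}.
Most parsimonious ingroup topology: (((Species Z,Species B),(Species M,(Species Q,Species D))),Species V).
Species B and Species M share a more recent common ancestor with each other than either does with Species V, so Species V is the least closely related of the three.

Species V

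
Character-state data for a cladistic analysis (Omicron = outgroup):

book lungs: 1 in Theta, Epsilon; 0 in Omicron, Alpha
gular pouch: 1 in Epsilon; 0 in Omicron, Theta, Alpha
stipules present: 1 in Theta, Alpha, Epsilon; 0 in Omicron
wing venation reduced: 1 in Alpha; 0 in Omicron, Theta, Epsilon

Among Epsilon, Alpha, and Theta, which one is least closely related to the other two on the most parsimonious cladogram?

Alpha

The outgroup has state '0' for every character, so '1' is the derived state throughout.
book lungs (derived state '1') is shared by Epsilon and Theta — a synapomorphy uniting that clade.
gular pouch (derived state '1') is unique to Epsilon (autapomorphy; uninformative for grouping).
All ingroup taxa share the derived state '1' for stipules present; it defines the ingroup but does not resolve relationships within it.
wing venation reduced (derived state '1') is unique to Alpha (autapomorphy; uninformative for grouping).
Most parsimonious ingroup topology: ((Theta,Epsilon),Alpha).
Epsilon and Theta share a more recent common ancestor with each other than either does with Alpha, so Alpha is the least closely related of the three.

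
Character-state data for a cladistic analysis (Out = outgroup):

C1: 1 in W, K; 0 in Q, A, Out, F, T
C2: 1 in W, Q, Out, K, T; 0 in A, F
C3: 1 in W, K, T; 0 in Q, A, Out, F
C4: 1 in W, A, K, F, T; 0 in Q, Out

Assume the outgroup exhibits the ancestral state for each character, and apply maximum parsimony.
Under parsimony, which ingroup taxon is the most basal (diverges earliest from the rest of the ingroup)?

Q

Character polarity is set by the outgroup: the derived state is whichever differs from the outgroup's state, so for C2 the derived state is '0', and for the remaining characters it is '1'.
Only K and W show the derived state '1' for C1, supporting them as a clade.
C2: derived state '0' in A and F only — synapomorphy for {A, F}.
C3 (derived state '1') is shared by K, T, and W — a synapomorphy uniting that clade.
Only A, F, K, T, and W show the derived state '1' for C4, supporting them as a clade.
Most parsimonious ingroup topology: ((((W,K),T),(A,F)),Q).
Q is sister to the clade containing all other ingroup taxa, so it is the earliest-diverging (most basal) ingroup lineage.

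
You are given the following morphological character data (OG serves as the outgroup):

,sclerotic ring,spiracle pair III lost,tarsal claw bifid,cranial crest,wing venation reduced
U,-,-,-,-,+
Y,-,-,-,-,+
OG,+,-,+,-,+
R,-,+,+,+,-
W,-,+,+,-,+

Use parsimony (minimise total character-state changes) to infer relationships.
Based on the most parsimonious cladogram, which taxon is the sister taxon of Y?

U

Character polarity is set by the outgroup: the derived state is whichever differs from the outgroup's state, so for sclerotic ring, tarsal claw bifid, wing venation reduced the derived state is '-', and for the remaining characters it is '+'.
sclerotic ring (derived state '-') is shared by all ingroup taxa — unites the whole ingroup.
Only R and W show the derived state '+' for spiracle pair III lost, supporting them as a clade.
Only U and Y show the derived state '-' for tarsal claw bifid, supporting them as a clade.
cranial crest: derived state '+' in R only — an autapomorphy, so it tells us nothing about relationships among taxa.
wing venation reduced: derived state '-' in R only — an autapomorphy, so it tells us nothing about relationships among taxa.
Most parsimonious ingroup topology: ((U,Y),(R,W)).
Y and U form a cherry on this tree, so they are sister taxa.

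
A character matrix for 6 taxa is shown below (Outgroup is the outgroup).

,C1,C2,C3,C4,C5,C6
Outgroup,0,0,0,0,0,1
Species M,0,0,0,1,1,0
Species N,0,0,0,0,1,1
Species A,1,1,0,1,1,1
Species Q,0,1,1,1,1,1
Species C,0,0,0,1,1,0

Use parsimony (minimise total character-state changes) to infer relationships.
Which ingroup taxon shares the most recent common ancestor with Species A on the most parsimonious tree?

Character polarity is set by the outgroup: the derived state is whichever differs from the outgroup's state, so for C6 the derived state is '0', and for the remaining characters it is '1'.
C1 (derived state '1') is unique to Species A (autapomorphy; uninformative for grouping).
Only Species A and Species Q show the derived state '1' for C2, supporting them as a clade.
C3: derived state '1' in Species Q only — an autapomorphy, so it tells us nothing about relationships among taxa.
C4 (derived state '1') is shared by Species A, Species C, Species M, and Species Q — a synapomorphy uniting that clade.
All ingroup taxa share the derived state '1' for C5; it defines the ingroup but does not resolve relationships within it.
Only Species C and Species M show the derived state '0' for C6, supporting them as a clade.
Most parsimonious ingroup topology: (((Species M,Species C),(Species A,Species Q)),Species N).
Species A and Species Q form a cherry on this tree, so they are sister taxa.

Species Q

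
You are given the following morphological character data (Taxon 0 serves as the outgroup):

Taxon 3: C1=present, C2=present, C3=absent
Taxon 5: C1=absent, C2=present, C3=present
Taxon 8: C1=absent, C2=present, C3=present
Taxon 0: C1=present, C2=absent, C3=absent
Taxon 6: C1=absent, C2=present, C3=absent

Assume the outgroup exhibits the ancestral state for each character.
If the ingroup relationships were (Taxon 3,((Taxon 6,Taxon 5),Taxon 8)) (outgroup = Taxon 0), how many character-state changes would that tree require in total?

Map each character onto (Taxon 3,((Taxon 6,Taxon 5),Taxon 8)) (rooted by Taxon 0) and count the minimum state changes it requires (Fitch parsimony):
C1: 1; C2: 1; C3: 2.
Total tree length = 4.

4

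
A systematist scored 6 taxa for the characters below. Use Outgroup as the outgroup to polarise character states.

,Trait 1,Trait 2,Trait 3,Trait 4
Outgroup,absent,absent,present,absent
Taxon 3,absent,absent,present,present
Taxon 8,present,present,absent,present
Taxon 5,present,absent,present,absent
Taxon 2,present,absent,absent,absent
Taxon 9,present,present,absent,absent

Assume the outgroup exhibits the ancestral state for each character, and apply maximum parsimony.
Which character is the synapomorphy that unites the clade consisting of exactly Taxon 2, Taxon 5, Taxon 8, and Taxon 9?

Character polarity is set by the outgroup: the derived state is whichever differs from the outgroup's state, so for Trait 3 the derived state is 'absent', and for the remaining characters it is 'present'.
Trait 1 (derived state 'present') is shared by Taxon 2, Taxon 5, Taxon 8, and Taxon 9 — a synapomorphy uniting that clade.
Only Taxon 8 and Taxon 9 show the derived state 'present' for Trait 2, supporting them as a clade.
Only Taxon 2, Taxon 8, and Taxon 9 show the derived state 'absent' for Trait 3, supporting them as a clade.
Trait 4 (state 'present') occurs in Taxon 3 and Taxon 8 but conflicts with the nesting implied by the other characters — most parsimoniously interpreted as homoplasy.
Most parsimonious ingroup topology: (Taxon 3,(((Taxon 8,Taxon 9),Taxon 2),Taxon 5)).
The clade {Taxon 2, Taxon 5, Taxon 8, Taxon 9} is supported by Trait 1: its derived state 'present' occurs in exactly those taxa and in no other taxon (including the outgroup).

Trait 1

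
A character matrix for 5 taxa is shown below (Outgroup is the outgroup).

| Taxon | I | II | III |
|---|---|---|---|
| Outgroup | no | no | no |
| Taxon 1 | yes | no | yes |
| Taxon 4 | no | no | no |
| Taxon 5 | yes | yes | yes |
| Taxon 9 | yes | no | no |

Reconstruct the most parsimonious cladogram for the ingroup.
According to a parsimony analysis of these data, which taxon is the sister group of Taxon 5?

The outgroup has state 'no' for every character, so 'yes' is the derived state throughout.
Only Taxon 1, Taxon 5, and Taxon 9 show the derived state 'yes' for I, supporting them as a clade.
II (derived state 'yes') is unique to Taxon 5 (autapomorphy; uninformative for grouping).
III: derived state 'yes' in Taxon 1 and Taxon 5 only — synapomorphy for {Taxon 1, Taxon 5}.
Most parsimonious ingroup topology: (((Taxon 1,Taxon 5),Taxon 9),Taxon 4).
Taxon 5 and Taxon 1 form a cherry on this tree, so they are sister taxa.

Taxon 1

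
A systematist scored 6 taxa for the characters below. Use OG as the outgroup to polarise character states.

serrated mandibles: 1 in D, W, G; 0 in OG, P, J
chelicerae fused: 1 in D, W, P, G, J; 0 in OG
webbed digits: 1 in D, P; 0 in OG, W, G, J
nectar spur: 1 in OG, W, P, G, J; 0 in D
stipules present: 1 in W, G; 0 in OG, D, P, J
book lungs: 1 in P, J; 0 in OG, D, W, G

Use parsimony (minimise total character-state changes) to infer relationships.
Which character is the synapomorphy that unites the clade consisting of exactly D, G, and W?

Character polarity is set by the outgroup: the derived state is whichever differs from the outgroup's state, so for nectar spur the derived state is '0', and for the remaining characters it is '1'.
Only D, G, and W show the derived state '1' for serrated mandibles, supporting them as a clade.
All ingroup taxa share the derived state '1' for chelicerae fused; it defines the ingroup but does not resolve relationships within it.
webbed digits (state '1') occurs in D and P but conflicts with the nesting implied by the other characters — most parsimoniously interpreted as homoplasy.
nectar spur (derived state '0') is unique to D (autapomorphy; uninformative for grouping).
stipules present: derived state '1' in G and W only — synapomorphy for {G, W}.
Only J and P show the derived state '1' for book lungs, supporting them as a clade.
Most parsimonious ingroup topology: ((D,(W,G)),(P,J)).
The clade {D, G, W} is supported by serrated mandibles: its derived state '1' occurs in exactly those taxa and in no other taxon (including the outgroup).

serrated mandibles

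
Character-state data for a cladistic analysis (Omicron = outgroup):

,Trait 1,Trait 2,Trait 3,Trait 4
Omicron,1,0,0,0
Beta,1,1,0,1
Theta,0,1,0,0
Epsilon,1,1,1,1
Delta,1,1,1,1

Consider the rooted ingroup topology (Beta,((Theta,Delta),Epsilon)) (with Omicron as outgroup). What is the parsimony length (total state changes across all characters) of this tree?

6

Map each character onto (Beta,((Theta,Delta),Epsilon)) (rooted by Omicron) and count the minimum state changes it requires (Fitch parsimony):
Trait 1: 1; Trait 2: 1; Trait 3: 2; Trait 4: 2.
Total tree length = 6.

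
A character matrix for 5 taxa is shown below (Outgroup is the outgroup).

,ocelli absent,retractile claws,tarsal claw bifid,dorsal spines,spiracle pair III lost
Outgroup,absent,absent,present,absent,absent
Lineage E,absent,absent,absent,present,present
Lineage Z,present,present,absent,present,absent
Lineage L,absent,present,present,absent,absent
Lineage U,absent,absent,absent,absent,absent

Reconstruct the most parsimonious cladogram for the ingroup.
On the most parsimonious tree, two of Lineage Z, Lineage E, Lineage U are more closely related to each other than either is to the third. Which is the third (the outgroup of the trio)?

Character polarity is set by the outgroup: the derived state is whichever differs from the outgroup's state, so for tarsal claw bifid the derived state is 'absent', and for the remaining characters it is 'present'.
ocelli absent: derived state 'present' in Lineage Z only — an autapomorphy, so it tells us nothing about relationships among taxa.
retractile claws (state 'present') occurs in Lineage L and Lineage Z but conflicts with the nesting implied by the other characters — most parsimoniously interpreted as homoplasy.
tarsal claw bifid (derived state 'absent') is shared by Lineage E, Lineage U, and Lineage Z — a synapomorphy uniting that clade.
Only Lineage E and Lineage Z show the derived state 'present' for dorsal spines, supporting them as a clade.
spiracle pair III lost: derived state 'present' in Lineage E only — an autapomorphy, so it tells us nothing about relationships among taxa.
Most parsimonious ingroup topology: (((Lineage E,Lineage Z),Lineage U),Lineage L).
Lineage Z and Lineage E share a more recent common ancestor with each other than either does with Lineage U, so Lineage U is the least closely related of the three.

Lineage U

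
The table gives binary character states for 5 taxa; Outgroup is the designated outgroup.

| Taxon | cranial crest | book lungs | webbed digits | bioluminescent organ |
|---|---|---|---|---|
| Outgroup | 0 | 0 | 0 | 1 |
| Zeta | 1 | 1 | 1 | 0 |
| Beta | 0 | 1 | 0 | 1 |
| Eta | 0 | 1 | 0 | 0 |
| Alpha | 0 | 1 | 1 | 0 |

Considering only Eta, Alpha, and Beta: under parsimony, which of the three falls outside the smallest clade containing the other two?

Character polarity is set by the outgroup: the derived state is whichever differs from the outgroup's state, so for bioluminescent organ the derived state is '0', and for the remaining characters it is '1'.
cranial crest (derived state '1') is unique to Zeta (autapomorphy; uninformative for grouping).
All ingroup taxa share the derived state '1' for book lungs; it defines the ingroup but does not resolve relationships within it.
webbed digits (derived state '1') is shared by Alpha and Zeta — a synapomorphy uniting that clade.
bioluminescent organ (derived state '0') is shared by Alpha, Eta, and Zeta — a synapomorphy uniting that clade.
Most parsimonious ingroup topology: (((Zeta,Alpha),Eta),Beta).
Alpha and Eta share a more recent common ancestor with each other than either does with Beta, so Beta is the least closely related of the three.

Beta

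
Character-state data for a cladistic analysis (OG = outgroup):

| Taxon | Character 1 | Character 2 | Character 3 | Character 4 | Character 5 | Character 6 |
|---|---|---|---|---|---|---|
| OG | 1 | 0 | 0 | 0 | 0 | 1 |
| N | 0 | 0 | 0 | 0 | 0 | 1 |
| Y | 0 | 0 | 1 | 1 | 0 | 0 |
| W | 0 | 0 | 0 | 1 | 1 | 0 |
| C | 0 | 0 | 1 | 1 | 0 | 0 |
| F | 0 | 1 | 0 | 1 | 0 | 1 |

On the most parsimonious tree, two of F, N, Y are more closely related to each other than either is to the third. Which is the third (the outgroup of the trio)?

Character polarity is set by the outgroup: the derived state is whichever differs from the outgroup's state, so for Character 1, Character 6 the derived state is '0', and for the remaining characters it is '1'.
Character 1 (derived state '0') is shared by all ingroup taxa — unites the whole ingroup.
Character 2: derived state '1' in F only — an autapomorphy, so it tells us nothing about relationships among taxa.
Character 3 (derived state '1') is shared by C and Y — a synapomorphy uniting that clade.
Character 4: derived state '1' in C, F, W, and Y only — synapomorphy for {C, F, W, Y}.
Character 5 (derived state '1') is unique to W (autapomorphy; uninformative for grouping).
Character 6: derived state '0' in C, W, and Y only — synapomorphy for {C, W, Y}.
Most parsimonious ingroup topology: (N,(((Y,C),W),F)).
Y and F share a more recent common ancestor with each other than either does with N, so N is the least closely related of the three.

N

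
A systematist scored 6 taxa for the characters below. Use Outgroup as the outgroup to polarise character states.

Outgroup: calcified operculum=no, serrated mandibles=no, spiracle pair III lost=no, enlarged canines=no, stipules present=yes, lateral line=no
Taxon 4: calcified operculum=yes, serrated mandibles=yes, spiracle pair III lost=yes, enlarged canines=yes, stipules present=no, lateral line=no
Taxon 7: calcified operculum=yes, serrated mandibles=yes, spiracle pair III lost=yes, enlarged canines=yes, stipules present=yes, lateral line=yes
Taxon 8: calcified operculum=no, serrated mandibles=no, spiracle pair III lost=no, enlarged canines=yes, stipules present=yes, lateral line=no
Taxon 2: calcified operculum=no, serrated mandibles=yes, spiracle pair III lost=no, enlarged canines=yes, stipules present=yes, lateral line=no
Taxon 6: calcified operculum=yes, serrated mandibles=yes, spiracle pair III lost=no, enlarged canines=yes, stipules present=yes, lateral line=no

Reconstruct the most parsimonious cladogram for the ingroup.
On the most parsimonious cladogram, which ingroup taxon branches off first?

Taxon 8

Character polarity is set by the outgroup: the derived state is whichever differs from the outgroup's state, so for stipules present the derived state is 'no', and for the remaining characters it is 'yes'.
calcified operculum (derived state 'yes') is shared by Taxon 4, Taxon 6, and Taxon 7 — a synapomorphy uniting that clade.
serrated mandibles: derived state 'yes' in Taxon 2, Taxon 4, Taxon 6, and Taxon 7 only — synapomorphy for {Taxon 2, Taxon 4, Taxon 6, Taxon 7}.
Only Taxon 4 and Taxon 7 show the derived state 'yes' for spiracle pair III lost, supporting them as a clade.
All ingroup taxa share the derived state 'yes' for enlarged canines; it defines the ingroup but does not resolve relationships within it.
stipules present: derived state 'no' in Taxon 4 only — an autapomorphy, so it tells us nothing about relationships among taxa.
lateral line: derived state 'yes' in Taxon 7 only — an autapomorphy, so it tells us nothing about relationships among taxa.
Most parsimonious ingroup topology: ((((Taxon 4,Taxon 7),Taxon 6),Taxon 2),Taxon 8).
Taxon 8 is sister to the clade containing all other ingroup taxa, so it is the earliest-diverging (most basal) ingroup lineage.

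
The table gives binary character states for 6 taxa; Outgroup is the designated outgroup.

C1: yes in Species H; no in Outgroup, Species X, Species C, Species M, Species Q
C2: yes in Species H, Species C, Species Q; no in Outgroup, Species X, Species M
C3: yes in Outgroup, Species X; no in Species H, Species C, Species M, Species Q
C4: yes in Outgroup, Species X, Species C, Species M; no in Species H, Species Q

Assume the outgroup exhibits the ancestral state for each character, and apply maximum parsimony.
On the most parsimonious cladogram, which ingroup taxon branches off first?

Species X

Character polarity is set by the outgroup: the derived state is whichever differs from the outgroup's state, so for C3, C4 the derived state is 'no', and for the remaining characters it is 'yes'.
C1 (derived state 'yes') is unique to Species H (autapomorphy; uninformative for grouping).
Only Species C, Species H, and Species Q show the derived state 'yes' for C2, supporting them as a clade.
C3: derived state 'no' in Species C, Species H, Species M, and Species Q only — synapomorphy for {Species C, Species H, Species M, Species Q}.
C4: derived state 'no' in Species H and Species Q only — synapomorphy for {Species H, Species Q}.
Most parsimonious ingroup topology: ((((Species H,Species Q),Species C),Species M),Species X).
Species X is sister to the clade containing all other ingroup taxa, so it is the earliest-diverging (most basal) ingroup lineage.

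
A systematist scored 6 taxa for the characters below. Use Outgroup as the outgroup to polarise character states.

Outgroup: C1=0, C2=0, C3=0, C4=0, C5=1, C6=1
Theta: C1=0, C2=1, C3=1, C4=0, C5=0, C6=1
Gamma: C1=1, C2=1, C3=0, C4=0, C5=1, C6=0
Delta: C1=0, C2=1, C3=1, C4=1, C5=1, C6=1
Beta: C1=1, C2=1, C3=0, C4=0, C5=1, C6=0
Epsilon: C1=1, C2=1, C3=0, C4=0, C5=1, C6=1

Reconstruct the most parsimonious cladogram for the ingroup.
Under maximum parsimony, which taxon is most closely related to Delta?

Theta

Character polarity is set by the outgroup: the derived state is whichever differs from the outgroup's state, so for C5, C6 the derived state is '0', and for the remaining characters it is '1'.
Only Beta, Epsilon, and Gamma show the derived state '1' for C1, supporting them as a clade.
C2 (derived state '1') is shared by all ingroup taxa — unites the whole ingroup.
Only Delta and Theta show the derived state '1' for C3, supporting them as a clade.
C4: derived state '1' in Delta only — an autapomorphy, so it tells us nothing about relationships among taxa.
C5 (derived state '0') is unique to Theta (autapomorphy; uninformative for grouping).
C6: derived state '0' in Beta and Gamma only — synapomorphy for {Beta, Gamma}.
Most parsimonious ingroup topology: ((Theta,Delta),((Gamma,Beta),Epsilon)).
Delta and Theta form a cherry on this tree, so they are sister taxa.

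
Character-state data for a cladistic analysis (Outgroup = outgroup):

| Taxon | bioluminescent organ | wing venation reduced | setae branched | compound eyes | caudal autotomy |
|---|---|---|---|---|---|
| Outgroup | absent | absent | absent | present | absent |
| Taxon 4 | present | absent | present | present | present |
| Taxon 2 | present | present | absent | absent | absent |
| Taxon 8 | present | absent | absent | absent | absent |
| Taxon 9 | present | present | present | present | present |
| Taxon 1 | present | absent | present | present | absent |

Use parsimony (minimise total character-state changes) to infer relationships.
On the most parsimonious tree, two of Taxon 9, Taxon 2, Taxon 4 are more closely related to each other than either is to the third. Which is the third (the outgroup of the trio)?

Character polarity is set by the outgroup: the derived state is whichever differs from the outgroup's state, so for compound eyes the derived state is 'absent', and for the remaining characters it is 'present'.
bioluminescent organ (derived state 'present') is shared by all ingroup taxa — unites the whole ingroup.
wing venation reduced (state 'present') occurs in Taxon 2 and Taxon 9 but conflicts with the nesting implied by the other characters — most parsimoniously interpreted as homoplasy.
setae branched: derived state 'present' in Taxon 1, Taxon 4, and Taxon 9 only — synapomorphy for {Taxon 1, Taxon 4, Taxon 9}.
Only Taxon 2 and Taxon 8 show the derived state 'absent' for compound eyes, supporting them as a clade.
caudal autotomy (derived state 'present') is shared by Taxon 4 and Taxon 9 — a synapomorphy uniting that clade.
Most parsimonious ingroup topology: (((Taxon 4,Taxon 9),Taxon 1),(Taxon 2,Taxon 8)).
Taxon 4 and Taxon 9 share a more recent common ancestor with each other than either does with Taxon 2, so Taxon 2 is the least closely related of the three.

Taxon 2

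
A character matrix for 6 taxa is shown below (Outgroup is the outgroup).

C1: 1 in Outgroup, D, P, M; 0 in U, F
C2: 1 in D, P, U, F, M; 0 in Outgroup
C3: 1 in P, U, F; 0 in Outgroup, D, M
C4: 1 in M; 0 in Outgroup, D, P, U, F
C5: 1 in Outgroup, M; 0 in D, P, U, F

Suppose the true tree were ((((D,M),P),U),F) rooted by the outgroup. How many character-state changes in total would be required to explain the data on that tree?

Map each character onto ((((D,M),P),U),F) (rooted by Outgroup) and count the minimum state changes it requires (Fitch parsimony):
C1: 2; C2: 1; C3: 2; C4: 1; C5: 2.
Total tree length = 8.

8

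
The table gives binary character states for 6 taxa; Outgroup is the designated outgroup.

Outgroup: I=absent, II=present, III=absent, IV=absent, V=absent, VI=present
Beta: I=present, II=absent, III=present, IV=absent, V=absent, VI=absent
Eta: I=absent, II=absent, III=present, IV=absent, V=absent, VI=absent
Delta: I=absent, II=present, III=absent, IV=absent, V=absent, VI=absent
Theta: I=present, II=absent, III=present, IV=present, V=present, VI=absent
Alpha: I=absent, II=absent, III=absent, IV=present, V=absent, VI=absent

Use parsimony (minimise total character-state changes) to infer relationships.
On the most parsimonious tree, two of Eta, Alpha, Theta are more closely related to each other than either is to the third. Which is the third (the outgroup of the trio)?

Character polarity is set by the outgroup: the derived state is whichever differs from the outgroup's state, so for II, VI the derived state is 'absent', and for the remaining characters it is 'present'.
I: derived state 'present' in Beta and Theta only — synapomorphy for {Beta, Theta}.
II (derived state 'absent') is shared by Alpha, Beta, Eta, and Theta — a synapomorphy uniting that clade.
III (derived state 'present') is shared by Beta, Eta, and Theta — a synapomorphy uniting that clade.
IV (state 'present') occurs in Alpha and Theta but conflicts with the nesting implied by the other characters — most parsimoniously interpreted as homoplasy.
V (derived state 'present') is unique to Theta (autapomorphy; uninformative for grouping).
VI (derived state 'absent') is shared by all ingroup taxa — unites the whole ingroup.
Most parsimonious ingroup topology: ((((Beta,Theta),Eta),Alpha),Delta).
Theta and Eta share a more recent common ancestor with each other than either does with Alpha, so Alpha is the least closely related of the three.

Alpha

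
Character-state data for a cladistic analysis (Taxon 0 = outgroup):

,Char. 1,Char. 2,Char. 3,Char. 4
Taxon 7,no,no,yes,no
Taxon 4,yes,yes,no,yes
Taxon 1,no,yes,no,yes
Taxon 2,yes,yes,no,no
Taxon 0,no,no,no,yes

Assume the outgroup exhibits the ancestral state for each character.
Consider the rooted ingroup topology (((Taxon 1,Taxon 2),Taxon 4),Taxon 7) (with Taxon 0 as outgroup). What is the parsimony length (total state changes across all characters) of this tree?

Map each character onto (((Taxon 1,Taxon 2),Taxon 4),Taxon 7) (rooted by Taxon 0) and count the minimum state changes it requires (Fitch parsimony):
Char. 1: 2; Char. 2: 1; Char. 3: 1; Char. 4: 2.
Total tree length = 6.

6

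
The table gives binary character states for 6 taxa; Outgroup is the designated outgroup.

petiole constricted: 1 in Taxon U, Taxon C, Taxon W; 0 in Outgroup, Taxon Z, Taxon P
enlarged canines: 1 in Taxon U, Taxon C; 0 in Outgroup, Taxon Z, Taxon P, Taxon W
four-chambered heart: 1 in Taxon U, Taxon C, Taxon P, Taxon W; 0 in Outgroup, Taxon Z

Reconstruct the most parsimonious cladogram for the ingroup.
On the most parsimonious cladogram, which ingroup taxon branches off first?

The outgroup has state '0' for every character, so '1' is the derived state throughout.
Only Taxon C, Taxon U, and Taxon W show the derived state '1' for petiole constricted, supporting them as a clade.
enlarged canines: derived state '1' in Taxon C and Taxon U only — synapomorphy for {Taxon C, Taxon U}.
Only Taxon C, Taxon P, Taxon U, and Taxon W show the derived state '1' for four-chambered heart, supporting them as a clade.
Most parsimonious ingroup topology: ((((Taxon U,Taxon C),Taxon W),Taxon P),Taxon Z).
Taxon Z is sister to the clade containing all other ingroup taxa, so it is the earliest-diverging (most basal) ingroup lineage.

Taxon Z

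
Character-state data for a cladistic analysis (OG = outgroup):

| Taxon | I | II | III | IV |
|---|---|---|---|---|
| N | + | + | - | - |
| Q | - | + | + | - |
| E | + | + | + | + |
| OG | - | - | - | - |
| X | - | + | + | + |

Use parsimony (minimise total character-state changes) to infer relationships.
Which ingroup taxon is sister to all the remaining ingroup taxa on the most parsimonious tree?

The outgroup has state '-' for every character, so '+' is the derived state throughout.
I (state '+') occurs in E and N but conflicts with the nesting implied by the other characters — most parsimoniously interpreted as homoplasy.
II (derived state '+') is shared by all ingroup taxa — unites the whole ingroup.
Only E, Q, and X show the derived state '+' for III, supporting them as a clade.
IV: derived state '+' in E and X only — synapomorphy for {E, X}.
Most parsimonious ingroup topology: (N,(Q,(E,X))).
N is sister to the clade containing all other ingroup taxa, so it is the earliest-diverging (most basal) ingroup lineage.

N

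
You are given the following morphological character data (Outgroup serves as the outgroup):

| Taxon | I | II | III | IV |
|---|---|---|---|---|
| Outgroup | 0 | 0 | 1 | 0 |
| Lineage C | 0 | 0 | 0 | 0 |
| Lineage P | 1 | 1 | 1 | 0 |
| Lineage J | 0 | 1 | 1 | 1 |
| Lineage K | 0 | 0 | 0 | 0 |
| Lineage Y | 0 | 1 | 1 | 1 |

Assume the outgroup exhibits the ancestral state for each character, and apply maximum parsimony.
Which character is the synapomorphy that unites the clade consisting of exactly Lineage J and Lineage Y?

IV

Character polarity is set by the outgroup: the derived state is whichever differs from the outgroup's state, so for III the derived state is '0', and for the remaining characters it is '1'.
I: derived state '1' in Lineage P only — an autapomorphy, so it tells us nothing about relationships among taxa.
Only Lineage J, Lineage P, and Lineage Y show the derived state '1' for II, supporting them as a clade.
III: derived state '0' in Lineage C and Lineage K only — synapomorphy for {Lineage C, Lineage K}.
Only Lineage J and Lineage Y show the derived state '1' for IV, supporting them as a clade.
Most parsimonious ingroup topology: ((Lineage C,Lineage K),(Lineage P,(Lineage J,Lineage Y))).
The clade {Lineage J, Lineage Y} is supported by IV: its derived state '1' occurs in exactly those taxa and in no other taxon (including the outgroup).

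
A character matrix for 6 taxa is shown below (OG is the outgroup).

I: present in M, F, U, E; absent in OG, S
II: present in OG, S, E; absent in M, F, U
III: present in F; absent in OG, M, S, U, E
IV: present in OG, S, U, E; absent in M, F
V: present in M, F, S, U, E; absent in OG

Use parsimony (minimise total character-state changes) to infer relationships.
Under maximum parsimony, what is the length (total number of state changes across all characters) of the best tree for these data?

Character polarity is set by the outgroup: the derived state is whichever differs from the outgroup's state, so for II, IV the derived state is 'absent', and for the remaining characters it is 'present'.
I: derived state 'present' in E, F, M, and U only — synapomorphy for {E, F, M, U}.
II (derived state 'absent') is shared by F, M, and U — a synapomorphy uniting that clade.
III: derived state 'present' in F only — an autapomorphy, so it tells us nothing about relationships among taxa.
IV: derived state 'absent' in F and M only — synapomorphy for {F, M}.
All ingroup taxa share the derived state 'present' for V; it defines the ingroup but does not resolve relationships within it.
Most parsimonious ingroup topology: ((((M,F),U),E),S).
Changes per character on this tree: I: 1; II: 1; III: 1; IV: 1; V: 1.
Total = 5.

5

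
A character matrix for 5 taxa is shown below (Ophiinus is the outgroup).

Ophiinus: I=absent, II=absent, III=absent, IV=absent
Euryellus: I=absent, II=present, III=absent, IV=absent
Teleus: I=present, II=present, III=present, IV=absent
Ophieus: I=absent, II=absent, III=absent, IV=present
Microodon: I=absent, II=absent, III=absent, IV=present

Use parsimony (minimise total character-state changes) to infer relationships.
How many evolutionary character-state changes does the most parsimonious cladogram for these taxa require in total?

The outgroup has state 'absent' for every character, so 'present' is the derived state throughout.
I (derived state 'present') is unique to Teleus (autapomorphy; uninformative for grouping).
II: derived state 'present' in Euryellus and Teleus only — synapomorphy for {Euryellus, Teleus}.
III (derived state 'present') is unique to Teleus (autapomorphy; uninformative for grouping).
IV: derived state 'present' in Microodon and Ophieus only — synapomorphy for {Microodon, Ophieus}.
Most parsimonious ingroup topology: ((Euryellus,Teleus),(Ophieus,Microodon)).
Changes per character on this tree: I: 1; II: 1; III: 1; IV: 1.
Total = 4.

4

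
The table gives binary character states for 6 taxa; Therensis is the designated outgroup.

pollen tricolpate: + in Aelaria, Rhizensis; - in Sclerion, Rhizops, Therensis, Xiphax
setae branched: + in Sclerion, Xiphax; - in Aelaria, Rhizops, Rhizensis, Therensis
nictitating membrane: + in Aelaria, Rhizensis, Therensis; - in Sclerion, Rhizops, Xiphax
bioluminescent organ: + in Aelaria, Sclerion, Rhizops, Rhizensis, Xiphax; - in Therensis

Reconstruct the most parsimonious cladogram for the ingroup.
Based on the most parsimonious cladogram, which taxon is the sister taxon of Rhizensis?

Aelaria

Character polarity is set by the outgroup: the derived state is whichever differs from the outgroup's state, so for nictitating membrane the derived state is '-', and for the remaining characters it is '+'.
Only Aelaria and Rhizensis show the derived state '+' for pollen tricolpate, supporting them as a clade.
Only Sclerion and Xiphax show the derived state '+' for setae branched, supporting them as a clade.
Only Rhizops, Sclerion, and Xiphax show the derived state '-' for nictitating membrane, supporting them as a clade.
All ingroup taxa share the derived state '+' for bioluminescent organ; it defines the ingroup but does not resolve relationships within it.
Most parsimonious ingroup topology: ((Aelaria,Rhizensis),(Rhizops,(Sclerion,Xiphax))).
Rhizensis and Aelaria form a cherry on this tree, so they are sister taxa.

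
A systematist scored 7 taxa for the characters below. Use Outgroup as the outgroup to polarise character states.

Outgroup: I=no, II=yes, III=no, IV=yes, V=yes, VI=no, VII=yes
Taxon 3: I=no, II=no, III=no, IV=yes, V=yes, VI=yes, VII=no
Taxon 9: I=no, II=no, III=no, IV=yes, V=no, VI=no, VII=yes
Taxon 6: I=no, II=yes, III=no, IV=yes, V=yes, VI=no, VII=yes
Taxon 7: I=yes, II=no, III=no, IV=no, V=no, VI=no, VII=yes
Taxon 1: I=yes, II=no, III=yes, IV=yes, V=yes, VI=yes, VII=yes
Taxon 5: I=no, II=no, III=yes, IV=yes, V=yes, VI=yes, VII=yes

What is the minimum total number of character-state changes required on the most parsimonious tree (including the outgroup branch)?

8

Character polarity is set by the outgroup: the derived state is whichever differs from the outgroup's state, so for II, IV, V, VII the derived state is 'no', and for the remaining characters it is 'yes'.
I (state 'yes') occurs in Taxon 1 and Taxon 7 but conflicts with the nesting implied by the other characters — most parsimoniously interpreted as homoplasy.
Only Taxon 1, Taxon 3, Taxon 5, Taxon 7, and Taxon 9 show the derived state 'no' for II, supporting them as a clade.
Only Taxon 1 and Taxon 5 show the derived state 'yes' for III, supporting them as a clade.
IV: derived state 'no' in Taxon 7 only — an autapomorphy, so it tells us nothing about relationships among taxa.
V (derived state 'no') is shared by Taxon 7 and Taxon 9 — a synapomorphy uniting that clade.
VI: derived state 'yes' in Taxon 1, Taxon 3, and Taxon 5 only — synapomorphy for {Taxon 1, Taxon 3, Taxon 5}.
VII: derived state 'no' in Taxon 3 only — an autapomorphy, so it tells us nothing about relationships among taxa.
Most parsimonious ingroup topology: (((Taxon 3,(Taxon 1,Taxon 5)),(Taxon 9,Taxon 7)),Taxon 6).
Changes per character on this tree: I: 2; II: 1; III: 1; IV: 1; V: 1; VI: 1; VII: 1.
Total = 8.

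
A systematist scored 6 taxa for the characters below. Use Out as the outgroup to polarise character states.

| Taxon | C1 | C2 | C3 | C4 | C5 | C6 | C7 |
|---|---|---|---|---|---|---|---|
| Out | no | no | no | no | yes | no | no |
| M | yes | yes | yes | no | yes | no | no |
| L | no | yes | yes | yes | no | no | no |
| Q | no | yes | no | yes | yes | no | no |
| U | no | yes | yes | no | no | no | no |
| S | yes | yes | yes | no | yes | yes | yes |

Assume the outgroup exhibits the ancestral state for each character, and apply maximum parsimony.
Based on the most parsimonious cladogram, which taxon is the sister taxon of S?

Character polarity is set by the outgroup: the derived state is whichever differs from the outgroup's state, so for C5 the derived state is 'no', and for the remaining characters it is 'yes'.
C1: derived state 'yes' in M and S only — synapomorphy for {M, S}.
C2 (derived state 'yes') is shared by all ingroup taxa — unites the whole ingroup.
C3: derived state 'yes' in L, M, S, and U only — synapomorphy for {L, M, S, U}.
C4 (state 'yes') occurs in L and Q but conflicts with the nesting implied by the other characters — most parsimoniously interpreted as homoplasy.
Only L and U show the derived state 'no' for C5, supporting them as a clade.
C6 (derived state 'yes') is unique to S (autapomorphy; uninformative for grouping).
C7 (derived state 'yes') is unique to S (autapomorphy; uninformative for grouping).
Most parsimonious ingroup topology: (((M,S),(L,U)),Q).
S and M form a cherry on this tree, so they are sister taxa.

M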